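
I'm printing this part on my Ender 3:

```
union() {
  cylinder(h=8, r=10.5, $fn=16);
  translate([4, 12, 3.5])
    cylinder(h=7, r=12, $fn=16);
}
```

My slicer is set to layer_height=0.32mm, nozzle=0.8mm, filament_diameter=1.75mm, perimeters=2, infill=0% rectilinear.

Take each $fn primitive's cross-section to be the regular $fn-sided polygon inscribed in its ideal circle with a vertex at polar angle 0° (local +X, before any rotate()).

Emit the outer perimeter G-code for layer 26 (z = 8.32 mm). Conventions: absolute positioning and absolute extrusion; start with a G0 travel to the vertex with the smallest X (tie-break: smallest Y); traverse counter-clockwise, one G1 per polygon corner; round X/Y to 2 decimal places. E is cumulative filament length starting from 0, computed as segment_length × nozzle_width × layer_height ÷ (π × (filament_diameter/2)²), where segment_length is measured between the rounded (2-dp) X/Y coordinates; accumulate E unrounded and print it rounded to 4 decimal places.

At z = 8.32 mm: the cylinder is not intersected at this z (z outside [0, 8]); the r=12 cylinder at (4, 12) gives a regular 16-gon of circumradius 12 (constant along its height); Merging all regions: only the r=12 cylinder at (4, 12) is present, so the union is just that shape — 1 connected region. The outline is a single polygon with 16 vertices. Extrusion per mm of travel: 0.8 × 0.32 / (π × 0.875²) = 0.106432. Accumulating E over each segment gives final E = 7.9752.

G0 X-8.00 Y12.00 Z8.32
G1 X-7.09 Y7.41 E0.4980
G1 X-4.49 Y3.51 E0.9969
G1 X-0.59 Y0.91 E1.4958
G1 X4.00 Y0.00 E1.9938
G1 X8.59 Y0.91 E2.4918
G1 X12.49 Y3.51 E2.9907
G1 X15.09 Y7.41 E3.4896
G1 X16.00 Y12.00 E3.9876
G1 X15.09 Y16.59 E4.4857
G1 X12.49 Y20.49 E4.9845
G1 X8.59 Y23.09 E5.4834
G1 X4.00 Y24.00 E5.9814
G1 X-0.59 Y23.09 E6.4795
G1 X-4.49 Y20.49 E6.9783
G1 X-7.09 Y16.59 E7.4772
G1 X-8.00 Y12.00 E7.9752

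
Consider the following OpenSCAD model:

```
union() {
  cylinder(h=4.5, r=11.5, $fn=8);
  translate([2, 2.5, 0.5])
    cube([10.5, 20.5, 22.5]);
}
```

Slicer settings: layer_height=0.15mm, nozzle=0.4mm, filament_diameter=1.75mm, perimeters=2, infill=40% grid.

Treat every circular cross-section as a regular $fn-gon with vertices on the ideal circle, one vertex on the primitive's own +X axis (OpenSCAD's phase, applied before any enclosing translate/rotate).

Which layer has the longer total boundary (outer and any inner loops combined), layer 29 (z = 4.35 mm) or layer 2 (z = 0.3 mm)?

layer 29 (z = 4.35 mm)

Layer 29 (z = 4.35): the r=11.5 cylinder gives a regular 8-gon of circumradius 11.5 (constant along its height) (perimeter = 2·8·11.500·sin(180°/8) = 70.41 mm); the cube at (2, 2.5) (footprint 10.5×20.5) is included at this height (perimeter 62.00 mm); Merging all regions: the regions partially overlap (shared area 48.89 mm²), so the edge portions inside another operand are dropped and the merged outline is re-measured after clipping — boundary = 103.05 mm. So its perimeter = 103.05 mm. Layer 2 (z = 0.3): the r=11.5 cylinder gives a regular 8-gon of circumradius 11.5 (constant along its height) (perimeter = 2·8·11.500·sin(180°/8) = 70.41 mm); the cube at (2, 2.5) does not reach this height (z outside [0.5, 23]); Taking the union: only the r=11.5 cylinder is present, so the union is just that shape — boundary = 70.41 mm. So its perimeter = 70.41 mm. Layer 29 is larger (103.05 vs 70.41 mm).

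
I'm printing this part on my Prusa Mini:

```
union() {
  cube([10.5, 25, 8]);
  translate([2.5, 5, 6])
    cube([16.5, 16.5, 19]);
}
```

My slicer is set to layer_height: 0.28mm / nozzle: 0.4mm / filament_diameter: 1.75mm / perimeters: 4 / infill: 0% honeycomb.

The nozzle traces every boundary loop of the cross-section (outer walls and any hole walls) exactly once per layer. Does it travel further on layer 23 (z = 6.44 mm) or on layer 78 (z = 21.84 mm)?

Layer 23 (z = 6.44): the cube (footprint 10.5×25) is included at this height (perimeter 71.00 mm); the cube at (2.5, 5) (footprint 16.5×16.5) is included at this height (perimeter 66.00 mm); Merging all regions: the regions partially overlap (shared area 132.00 mm²), so the edge portions inside another operand are dropped and the merged outline is re-measured after clipping — boundary = 88.00 mm. So its perimeter = 88.00 mm. Layer 78 (z = 21.84): the cube does not reach this height (z outside [0, 8]); the cube at (2.5, 5) (footprint 16.5×16.5) is included at this height (perimeter 66.00 mm); Taking the union: only the 16.5×16.5 cube at (2.5, 5) is present, so the union is just that shape — boundary = 66.00 mm. So its perimeter = 66.00 mm. Layer 23 is larger (88.00 vs 66.00 mm).

layer 23 (z = 6.44 mm)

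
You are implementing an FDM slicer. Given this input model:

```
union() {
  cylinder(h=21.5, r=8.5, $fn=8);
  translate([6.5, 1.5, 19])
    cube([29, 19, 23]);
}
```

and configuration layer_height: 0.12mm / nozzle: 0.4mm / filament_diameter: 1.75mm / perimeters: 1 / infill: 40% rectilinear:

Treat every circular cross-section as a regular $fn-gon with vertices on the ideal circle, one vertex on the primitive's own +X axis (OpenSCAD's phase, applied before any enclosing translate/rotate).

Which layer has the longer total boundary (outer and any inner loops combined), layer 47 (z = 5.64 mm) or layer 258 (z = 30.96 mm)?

Layer 47 (z = 5.64): the cylinder: section is a regular 8-gon, circumradius r=8.5 (perimeter = 2·8·8.500·sin(180°/8) = 52.04 mm); the cube at (6.5, 1.5) is absent (z outside [19, 42]); Taking the union: only the r=8.5 cylinder is present, so the union is just that shape — boundary = 52.04 mm. So its perimeter = 52.04 mm. Layer 258 (z = 30.96): the cylinder is absent (z outside [0, 21.5]); the cube at (6.5, 1.5) is present — its section is the full 29×19 rectangle (perimeter 96.00 mm); Combining (union): only the 29×19 cube at (6.5, 1.5) is present, so the union is just that shape — boundary = 96.00 mm. So its perimeter = 96.00 mm. Layer 258 is larger (96.00 vs 52.04 mm).

layer 258 (z = 30.96 mm)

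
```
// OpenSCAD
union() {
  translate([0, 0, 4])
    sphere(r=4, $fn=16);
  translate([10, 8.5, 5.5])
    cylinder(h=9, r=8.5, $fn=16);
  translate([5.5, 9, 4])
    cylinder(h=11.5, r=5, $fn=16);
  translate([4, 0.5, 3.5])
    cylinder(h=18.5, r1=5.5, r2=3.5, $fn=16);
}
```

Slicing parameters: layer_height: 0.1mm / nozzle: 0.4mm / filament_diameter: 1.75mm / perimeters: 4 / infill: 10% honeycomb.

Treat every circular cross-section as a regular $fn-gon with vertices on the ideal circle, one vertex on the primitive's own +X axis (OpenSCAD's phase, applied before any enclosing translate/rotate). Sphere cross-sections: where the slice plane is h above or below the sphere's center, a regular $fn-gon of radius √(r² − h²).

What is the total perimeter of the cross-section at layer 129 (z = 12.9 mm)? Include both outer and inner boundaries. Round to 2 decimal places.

At z = 12.9 mm: the sphere is not intersected at this z (|z−center|=8.900 > r=4); the r=8.5 cylinder at (10, 8.5) contributes a regular 16-gon of circumradius 8.5 (perimeter = 2·16·8.500·sin(180°/16) = 53.06 mm); the r=5 cylinder at (5.5, 9) contributes a regular 16-gon of circumradius 5 (perimeter = 2·16·5.000·sin(180°/16) = 31.21 mm); the cone at (4, 0.5): at t=0.508 of its height the radius interpolates to r₁+(r₂−r₁)t = 4.484, giving a regular 16-gon of that circumradius (perimeter = 2·16·4.484·sin(180°/16) = 27.99 mm); Merging all regions: the regions partially overlap (shared area 84.56 mm²), so the edge portions inside another operand are dropped and the merged outline is re-measured after clipping — boundary = 65.70 mm. Overall, the cross-section is a single solid region. Total boundary length (outer) = 65.70 mm.

65.70 mm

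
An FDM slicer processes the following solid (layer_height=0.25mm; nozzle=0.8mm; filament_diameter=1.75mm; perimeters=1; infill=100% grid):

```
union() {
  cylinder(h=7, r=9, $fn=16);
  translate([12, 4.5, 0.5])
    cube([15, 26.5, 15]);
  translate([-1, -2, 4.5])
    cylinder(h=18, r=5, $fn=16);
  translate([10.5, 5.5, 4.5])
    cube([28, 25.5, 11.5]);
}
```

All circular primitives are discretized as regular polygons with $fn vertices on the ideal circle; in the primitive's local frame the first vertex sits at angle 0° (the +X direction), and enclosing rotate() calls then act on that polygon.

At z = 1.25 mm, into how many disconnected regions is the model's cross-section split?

At z = 1.25 mm: the r=9 cylinder gives a regular 16-gon of circumradius 9 (constant along its height); the cube at (12, 4.5) (footprint 15×26.5) is included at this height; the cylinder at (-1, -2) is absent (z outside [4.5, 22.5]); the cube at (10.5, 5.5) is absent (z outside [4.5, 16]); Taking the union: the 2 present regions are separate (no shared area or edge), so areas and boundary lengths simply add and each stays a separate island — 2 connected regions. The result has 2 disconnected regions.

2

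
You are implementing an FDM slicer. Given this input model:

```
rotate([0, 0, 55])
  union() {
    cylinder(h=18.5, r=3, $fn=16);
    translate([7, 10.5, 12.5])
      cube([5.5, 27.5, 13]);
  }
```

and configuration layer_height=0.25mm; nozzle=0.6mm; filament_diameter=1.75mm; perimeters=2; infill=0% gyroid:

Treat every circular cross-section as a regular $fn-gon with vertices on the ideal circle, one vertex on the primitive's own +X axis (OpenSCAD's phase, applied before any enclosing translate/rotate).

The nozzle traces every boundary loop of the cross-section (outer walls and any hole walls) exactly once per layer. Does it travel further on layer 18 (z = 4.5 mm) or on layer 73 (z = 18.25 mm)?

layer 73 (z = 18.25 mm)

Layer 18 (z = 4.5): the cylinder: section is a regular 16-gon, circumradius r=3 (perimeter = 2·16·3.000·sin(180°/16) = 18.73 mm); the cube at (7, 10.5) is absent (z outside [12.5, 25.5]); Combining (union): only the r=3 cylinder is present, so the union is just that shape — boundary = 18.73 mm; (whole slice rotated 55° about Z — lengths, areas and connectivity unchanged). So its perimeter = 18.73 mm. Layer 73 (z = 18.25): the cylinder: section is a regular 16-gon, circumradius r=3 (perimeter = 2·16·3.000·sin(180°/16) = 18.73 mm); the cube at (7, 10.5) (footprint 5.5×27.5) is included at this height (perimeter 66.00 mm); Taking the union: the 2 present regions are separate (no shared area or edge), so areas and boundary lengths simply add and each stays a separate island — boundary = 84.73 mm; (whole slice rotated 55° about Z — lengths, areas and connectivity unchanged). So its perimeter = 84.73 mm. Layer 73 is larger (84.73 vs 18.73 mm).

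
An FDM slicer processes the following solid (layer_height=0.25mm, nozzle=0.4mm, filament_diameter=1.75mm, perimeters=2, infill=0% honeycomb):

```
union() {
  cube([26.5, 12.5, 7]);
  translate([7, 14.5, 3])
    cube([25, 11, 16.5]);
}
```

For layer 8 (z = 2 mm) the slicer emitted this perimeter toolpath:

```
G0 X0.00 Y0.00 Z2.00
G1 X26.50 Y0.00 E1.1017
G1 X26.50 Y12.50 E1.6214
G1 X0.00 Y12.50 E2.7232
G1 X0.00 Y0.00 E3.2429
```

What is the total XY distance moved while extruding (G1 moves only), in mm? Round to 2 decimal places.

Sum the Euclidean lengths of each G1 segment: total = 78.00 mm.

78.00 mm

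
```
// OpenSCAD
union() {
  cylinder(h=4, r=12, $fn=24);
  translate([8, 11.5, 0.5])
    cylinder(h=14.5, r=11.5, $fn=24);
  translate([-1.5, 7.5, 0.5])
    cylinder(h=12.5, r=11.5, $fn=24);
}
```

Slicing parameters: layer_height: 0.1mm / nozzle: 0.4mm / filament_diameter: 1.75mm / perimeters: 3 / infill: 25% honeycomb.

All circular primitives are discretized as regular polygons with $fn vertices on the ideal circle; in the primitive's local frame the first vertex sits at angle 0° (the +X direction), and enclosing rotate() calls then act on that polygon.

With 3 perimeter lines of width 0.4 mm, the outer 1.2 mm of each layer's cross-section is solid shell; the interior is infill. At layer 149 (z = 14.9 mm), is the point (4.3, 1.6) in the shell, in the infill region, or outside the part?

shell

At z = 14.9 mm: the cylinder is not intersected at this z (z outside [0, 4]); the r=11.5 cylinder at (8, 11.5) gives a regular 24-gon of circumradius 11.5 (constant along its height); the cylinder at (-1.5, 7.5) is absent (z outside [0.5, 13]); Merging all regions: only the r=11.5 cylinder at (8, 11.5) is present, so the union is just that shape — 1 connected region. Overall, the cross-section is a single solid region. The nearest boundary edge runs (2.25, 1.54)→(5.02, 0.39); distance from the point to it = 0.84 mm. The point is inside the cross-section, 0.84 mm from the nearest boundary — within the 1.2 mm shell band (3 × 0.4).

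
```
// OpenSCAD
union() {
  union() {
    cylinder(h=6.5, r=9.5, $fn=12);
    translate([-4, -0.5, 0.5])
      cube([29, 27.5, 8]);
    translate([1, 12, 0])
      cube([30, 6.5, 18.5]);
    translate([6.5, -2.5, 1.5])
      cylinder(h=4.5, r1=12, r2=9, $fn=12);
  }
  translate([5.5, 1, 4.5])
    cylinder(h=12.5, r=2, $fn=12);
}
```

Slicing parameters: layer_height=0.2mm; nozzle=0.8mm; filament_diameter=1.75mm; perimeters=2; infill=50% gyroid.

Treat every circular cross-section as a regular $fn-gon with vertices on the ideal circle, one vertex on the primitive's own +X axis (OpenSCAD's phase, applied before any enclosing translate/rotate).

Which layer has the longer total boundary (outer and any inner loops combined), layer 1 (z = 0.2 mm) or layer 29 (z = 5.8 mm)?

layer 29 (z = 5.8 mm)

Layer 1 (z = 0.2): the cylinder: section is a regular 12-gon, circumradius r=9.5 (perimeter = 2·12·9.500·sin(180°/12) = 59.01 mm); the cube at (-4, -0.5) does not reach this height (z outside [0.5, 8.5]); the 30×6.5 cube at (1, 12) contributes its full rectangle (perimeter 73.00 mm); the cone at (6.5, -2.5) is not intersected at this z (z outside [1.5, 6]); Combining (union): the 2 present regions are separate (no shared area or edge), so areas and boundary lengths simply add and each stays a separate island — boundary = 132.01 mm; the cylinder at (5.5, 1) is absent (z outside [4.5, 17]); Merging all regions: only the result so far is present, so the union is just that shape — boundary = 132.01 mm. So its perimeter = 132.01 mm. Layer 29 (z = 5.8): the r=9.5 cylinder contributes a regular 12-gon of circumradius 9.5 (perimeter = 2·12·9.500·sin(180°/12) = 59.01 mm); the cube at (-4, -0.5) (footprint 29×27.5) is included at this height (perimeter 113.00 mm); the 30×6.5 cube at (1, 12) contributes its full rectangle (perimeter 73.00 mm); the cone at (6.5, -2.5) (r1=12→r2=9) has section circumradius 9.133 here — a regular 12-gon (perimeter = 2·12·9.133·sin(180°/12) = 56.73 mm); Taking the union: the regions partially overlap (shared area 433.44 mm²), so the edge portions inside another operand are dropped and the merged outline is re-measured after clipping — boundary = 145.75 mm; the r=2 cylinder at (5.5, 1) gives a regular 12-gon of circumradius 2 (constant along its height) (perimeter = 2·12·2.000·sin(180°/12) = 12.42 mm); Taking the union: the r=2 cylinder at (5.5, 1) lies entirely inside that combined region, so the union is just that combined region — boundary = 145.75 mm. So its perimeter = 145.75 mm. Layer 29 is larger (145.75 vs 132.01 mm).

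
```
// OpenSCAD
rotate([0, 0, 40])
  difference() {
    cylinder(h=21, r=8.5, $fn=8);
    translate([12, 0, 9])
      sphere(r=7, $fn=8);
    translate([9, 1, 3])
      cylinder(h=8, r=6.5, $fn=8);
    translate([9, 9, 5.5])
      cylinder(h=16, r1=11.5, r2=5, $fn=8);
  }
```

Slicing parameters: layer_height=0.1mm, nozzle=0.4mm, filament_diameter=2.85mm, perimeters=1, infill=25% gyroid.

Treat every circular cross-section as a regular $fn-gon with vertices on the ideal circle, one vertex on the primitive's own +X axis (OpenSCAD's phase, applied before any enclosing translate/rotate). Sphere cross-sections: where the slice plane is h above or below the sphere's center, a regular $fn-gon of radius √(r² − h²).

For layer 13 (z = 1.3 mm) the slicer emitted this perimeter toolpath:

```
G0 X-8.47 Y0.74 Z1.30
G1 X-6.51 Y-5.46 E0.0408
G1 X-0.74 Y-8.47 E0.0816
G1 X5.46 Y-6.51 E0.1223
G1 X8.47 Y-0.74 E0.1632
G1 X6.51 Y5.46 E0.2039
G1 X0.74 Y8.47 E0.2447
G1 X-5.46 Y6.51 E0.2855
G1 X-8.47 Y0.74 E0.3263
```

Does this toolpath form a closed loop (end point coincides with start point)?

Start point (G0): (-8.47, 0.74). End point (last G1): the path returns to the start — closed.

yes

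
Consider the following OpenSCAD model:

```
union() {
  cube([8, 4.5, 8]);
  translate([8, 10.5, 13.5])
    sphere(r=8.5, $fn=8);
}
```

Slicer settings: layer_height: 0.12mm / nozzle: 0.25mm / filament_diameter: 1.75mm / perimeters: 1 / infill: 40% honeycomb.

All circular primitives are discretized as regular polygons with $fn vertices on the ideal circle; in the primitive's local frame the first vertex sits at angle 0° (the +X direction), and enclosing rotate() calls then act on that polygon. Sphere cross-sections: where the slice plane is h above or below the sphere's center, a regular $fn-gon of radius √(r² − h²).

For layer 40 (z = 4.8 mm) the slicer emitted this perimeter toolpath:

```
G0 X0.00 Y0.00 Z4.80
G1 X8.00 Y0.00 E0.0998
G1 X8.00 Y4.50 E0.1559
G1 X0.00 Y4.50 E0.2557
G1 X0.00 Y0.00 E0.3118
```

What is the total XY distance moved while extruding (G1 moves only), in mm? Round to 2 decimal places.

25.00 mm

Sum the Euclidean lengths of each G1 segment: total = 25.00 mm.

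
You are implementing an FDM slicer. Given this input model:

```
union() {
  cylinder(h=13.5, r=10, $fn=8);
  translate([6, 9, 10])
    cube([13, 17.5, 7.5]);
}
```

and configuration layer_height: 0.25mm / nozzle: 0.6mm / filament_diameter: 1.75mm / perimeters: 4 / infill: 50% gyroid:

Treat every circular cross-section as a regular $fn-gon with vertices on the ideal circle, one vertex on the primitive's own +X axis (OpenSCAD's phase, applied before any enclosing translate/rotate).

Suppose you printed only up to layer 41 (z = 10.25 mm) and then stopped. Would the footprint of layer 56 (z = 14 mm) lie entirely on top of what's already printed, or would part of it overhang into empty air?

entirely on top

Compare the two slices. At z = 10.25: the cylinder: section is a regular 8-gon, circumradius r=10 (area = (8/2)·10.000²·sin(360°/8) = 282.84 mm²); the cube at (6, 9) is present — its section is the full 13×17.5 rectangle (area 227.50 mm²); Combining (union): the 2 present regions are separate (no shared area or edge), so areas and boundary lengths simply add and each stays a separate island — area = 510.34 mm². At z = 14: the cylinder is absent (z outside [0, 13.5]); the cube at (6, 9) is present — its section is the full 13×17.5 rectangle (area 227.50 mm²); Merging all regions: only the 13×17.5 cube at (6, 9) is present, so the union is just that shape — area = 227.50 mm². Checking containment: the cross-section at z = 14 is a subset of the cross-section at z = 10.25.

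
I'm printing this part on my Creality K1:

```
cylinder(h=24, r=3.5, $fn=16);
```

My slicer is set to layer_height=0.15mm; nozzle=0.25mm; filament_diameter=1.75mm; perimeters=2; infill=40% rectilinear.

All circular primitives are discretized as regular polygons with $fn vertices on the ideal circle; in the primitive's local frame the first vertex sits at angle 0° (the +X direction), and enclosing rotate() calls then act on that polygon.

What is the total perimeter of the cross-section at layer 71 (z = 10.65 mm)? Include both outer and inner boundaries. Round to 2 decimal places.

At z = 10.65 mm: the cylinder: section is a regular 16-gon, circumradius r=3.5 (perimeter = 2·16·3.500·sin(180°/16) = 21.85 mm). Overall, the cross-section is a single solid region. Total boundary length (outer) = 21.85 mm.

21.85 mm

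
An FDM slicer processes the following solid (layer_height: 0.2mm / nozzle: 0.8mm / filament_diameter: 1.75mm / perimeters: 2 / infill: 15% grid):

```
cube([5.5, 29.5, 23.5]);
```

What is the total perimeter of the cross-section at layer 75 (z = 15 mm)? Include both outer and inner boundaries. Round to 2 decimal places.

At z = 15 mm: the cube (footprint 5.5×29.5) is included at this height (perimeter 70.00 mm). Overall, the cross-section is a single solid region. Total boundary length (outer) = 70.00 mm.

70.00 mm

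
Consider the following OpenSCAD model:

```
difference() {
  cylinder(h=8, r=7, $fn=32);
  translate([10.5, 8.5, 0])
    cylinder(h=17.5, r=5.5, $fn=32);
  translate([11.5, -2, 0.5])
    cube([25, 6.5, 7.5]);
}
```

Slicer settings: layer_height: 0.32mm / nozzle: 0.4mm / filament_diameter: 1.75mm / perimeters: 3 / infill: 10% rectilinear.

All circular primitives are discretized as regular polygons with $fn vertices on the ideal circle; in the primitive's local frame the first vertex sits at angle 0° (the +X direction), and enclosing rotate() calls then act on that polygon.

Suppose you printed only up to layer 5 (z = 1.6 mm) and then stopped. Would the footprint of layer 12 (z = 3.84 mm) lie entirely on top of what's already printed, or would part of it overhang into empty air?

Compare the two slices. At z = 1.6: the r=7 cylinder contributes a regular 32-gon of circumradius 7 (area = (32/2)·7.000²·sin(360°/32) = 152.95 mm²); the r=5.5 cylinder at (10.5, 8.5) contributes a regular 32-gon of circumradius 5.5 (area = (32/2)·5.500²·sin(360°/32) = 94.42 mm²); the cube at (11.5, -2) (footprint 25×6.5) is included at this height (area 162.50 mm²); Subtracting the remaining from the first: starting from the r=7 cylinder (152.95 mm²), the r=5.5 cylinder at (10.5, 8.5) misses the remaining region (no effect); the 25×6.5 cube at (11.5, -2) misses the remaining region (no effect) — area = 152.95 mm². At z = 3.84: the r=7 cylinder contributes a regular 32-gon of circumradius 7 (area = (32/2)·7.000²·sin(360°/32) = 152.95 mm²); the r=5.5 cylinder at (10.5, 8.5) contributes a regular 32-gon of circumradius 5.5 (area = (32/2)·5.500²·sin(360°/32) = 94.42 mm²); the cube at (11.5, -2) (footprint 25×6.5) is included at this height (area 162.50 mm²); After the difference (first − rest): starting from the r=7 cylinder (152.95 mm²), the r=5.5 cylinder at (10.5, 8.5) misses the remaining region (no effect); the 25×6.5 cube at (11.5, -2) misses the remaining region (no effect) — area = 152.95 mm². Checking containment: the cross-section at z = 3.84 is a subset of the cross-section at z = 1.6.

entirely on top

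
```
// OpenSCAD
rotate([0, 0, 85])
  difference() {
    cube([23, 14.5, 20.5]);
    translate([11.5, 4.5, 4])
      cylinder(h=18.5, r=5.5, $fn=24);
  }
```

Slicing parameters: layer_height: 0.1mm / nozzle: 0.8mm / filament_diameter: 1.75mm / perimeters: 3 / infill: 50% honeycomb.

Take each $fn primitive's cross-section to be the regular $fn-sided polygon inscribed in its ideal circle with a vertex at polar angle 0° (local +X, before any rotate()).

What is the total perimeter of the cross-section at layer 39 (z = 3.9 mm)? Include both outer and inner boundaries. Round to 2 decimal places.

75.00 mm

At z = 3.9 mm: the cube (footprint 23×14.5) is included at this height (perimeter 75.00 mm); the cylinder at (11.5, 4.5) does not reach this height (z outside [4, 22.5]); Taking the first minus the rest: none of the subtracted shapes is present at this height, so the 23×14.5 cube is unchanged — boundary = 75.00 mm; (whole slice rotated 85° about Z — lengths, areas and connectivity unchanged). Overall, the cross-section is a single solid region. Total boundary length (outer) = 75.00 mm.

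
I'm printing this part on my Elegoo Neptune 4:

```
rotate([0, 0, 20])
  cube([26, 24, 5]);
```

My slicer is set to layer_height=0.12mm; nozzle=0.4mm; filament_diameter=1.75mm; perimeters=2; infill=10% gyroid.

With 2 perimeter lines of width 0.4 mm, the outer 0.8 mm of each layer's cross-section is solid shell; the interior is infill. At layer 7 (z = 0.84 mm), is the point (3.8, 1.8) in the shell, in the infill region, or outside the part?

At z = 0.84 mm: the cube is present — its section is the full 26×24 rectangle; (rotated 20° about Z; rotation is an isometry so areas/perimeters/island counts are preserved). Overall, the cross-section is a single solid region. Undo the 20° rotation: the query point maps to (4.186, 0.392) in the un-rotated model frame. The nearest boundary edge runs (0.00, 0.00)→(26.00, 0.00); distance from the point to it = 0.39 mm. The point is inside the cross-section, 0.39 mm from the nearest boundary — within the 0.8 mm shell band (2 × 0.4).

shell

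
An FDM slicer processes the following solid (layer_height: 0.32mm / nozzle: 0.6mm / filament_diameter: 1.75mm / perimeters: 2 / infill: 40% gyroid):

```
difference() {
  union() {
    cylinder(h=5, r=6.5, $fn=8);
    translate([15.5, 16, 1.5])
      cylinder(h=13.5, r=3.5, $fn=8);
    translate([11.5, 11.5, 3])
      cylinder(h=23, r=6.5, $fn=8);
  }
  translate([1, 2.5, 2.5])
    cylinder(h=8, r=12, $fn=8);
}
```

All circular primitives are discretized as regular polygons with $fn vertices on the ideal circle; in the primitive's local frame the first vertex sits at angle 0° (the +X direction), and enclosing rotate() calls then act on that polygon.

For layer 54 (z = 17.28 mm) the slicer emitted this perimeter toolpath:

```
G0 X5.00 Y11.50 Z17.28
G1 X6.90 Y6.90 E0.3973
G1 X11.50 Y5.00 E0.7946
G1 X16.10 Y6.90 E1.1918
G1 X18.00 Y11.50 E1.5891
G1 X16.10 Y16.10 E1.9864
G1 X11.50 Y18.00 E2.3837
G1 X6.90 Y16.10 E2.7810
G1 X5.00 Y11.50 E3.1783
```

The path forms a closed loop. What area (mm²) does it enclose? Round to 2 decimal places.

119.60 mm²

Apply the shoelace formula to the sequence of (X, Y) vertices; enclosed area = 119.60 mm².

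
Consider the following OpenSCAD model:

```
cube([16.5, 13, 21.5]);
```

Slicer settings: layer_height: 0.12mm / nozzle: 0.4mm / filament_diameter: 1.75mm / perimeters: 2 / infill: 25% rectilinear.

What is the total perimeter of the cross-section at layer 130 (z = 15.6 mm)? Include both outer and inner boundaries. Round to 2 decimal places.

At z = 15.6 mm: the cube is present — its section is the full 16.5×13 rectangle (perimeter 59.00 mm). Overall, the cross-section is a single solid region. Total boundary length (outer) = 59.00 mm.

59.00 mm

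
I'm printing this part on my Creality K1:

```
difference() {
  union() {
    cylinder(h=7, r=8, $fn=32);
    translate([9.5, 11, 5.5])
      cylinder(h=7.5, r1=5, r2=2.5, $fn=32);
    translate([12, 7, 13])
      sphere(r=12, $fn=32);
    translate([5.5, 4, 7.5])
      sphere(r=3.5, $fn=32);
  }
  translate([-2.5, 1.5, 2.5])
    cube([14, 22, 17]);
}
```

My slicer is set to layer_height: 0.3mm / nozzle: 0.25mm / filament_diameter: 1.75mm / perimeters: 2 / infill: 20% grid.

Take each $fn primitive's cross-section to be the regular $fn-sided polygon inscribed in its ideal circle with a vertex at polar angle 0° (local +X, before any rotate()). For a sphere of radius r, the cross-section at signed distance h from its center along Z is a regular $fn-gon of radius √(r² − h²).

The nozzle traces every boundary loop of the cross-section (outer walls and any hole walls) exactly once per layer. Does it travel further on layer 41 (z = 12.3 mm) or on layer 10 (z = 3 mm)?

layer 10 (z = 3 mm)

Layer 41 (z = 12.3): the cylinder is absent (z outside [0, 7]); the cone at (9.5, 11) (r1=5→r2=2.5) has section circumradius 2.733 here — a regular 32-gon (perimeter = 2·32·2.733·sin(180°/32) = 17.15 mm); the r=12 sphere at (12, 7) slices to a regular 32-gon of circumradius 11.980 (√(r²−h²) with h=0.7 from center) (perimeter = 2·32·11.980·sin(180°/32) = 75.15 mm); the sphere at (5.5, 4) is absent (|z−center|=4.800 > r=3.5); Merging all regions: the cone at (9.5, 11) lies entirely inside the r=12 sphere at (12, 7), so the union is just the r=12 sphere at (12, 7) — boundary = 75.15 mm; the 14×22 cube at (-2.5, 1.5) contributes its full rectangle (perimeter 72.00 mm); After the difference (first − rest): starting from that combined region, the 14×22 cube at (-2.5, 1.5) partially overlaps it — only the 166.54 mm² overlap (of its 308.00 mm²) is removed, clipping the outline — boundary = 78.64 mm. So its perimeter = 78.64 mm. Layer 10 (z = 3): the cylinder: section is a regular 32-gon, circumradius r=8 (perimeter = 2·32·8.000·sin(180°/32) = 50.18 mm); the cone at (9.5, 11) is absent (z outside [5.5, 13]); the r=12 sphere at (12, 7) slices to a regular 32-gon of circumradius 6.633 (√(r²−h²) with h=10 from center) (perimeter = 2·32·6.633·sin(180°/32) = 41.61 mm); the sphere at (5.5, 4) is not intersected at this z (|z−center|=4.500 > r=3.5); Combining (union): the regions partially overlap (shared area 2.06 mm²), so the edge portions inside another operand are dropped and the merged outline is re-measured after clipping — boundary = 82.77 mm; the 14×22 cube at (-2.5, 1.5) contributes its full rectangle (perimeter 72.00 mm); Subtracting the remaining from the first: starting from that combined region, the 14×22 cube at (-2.5, 1.5) partially overlaps it — only the 111.69 mm² overlap (of its 308.00 mm²) is removed, clipping the outline — boundary = 93.53 mm. So its perimeter = 93.53 mm. Layer 10 is larger (93.53 vs 78.64 mm).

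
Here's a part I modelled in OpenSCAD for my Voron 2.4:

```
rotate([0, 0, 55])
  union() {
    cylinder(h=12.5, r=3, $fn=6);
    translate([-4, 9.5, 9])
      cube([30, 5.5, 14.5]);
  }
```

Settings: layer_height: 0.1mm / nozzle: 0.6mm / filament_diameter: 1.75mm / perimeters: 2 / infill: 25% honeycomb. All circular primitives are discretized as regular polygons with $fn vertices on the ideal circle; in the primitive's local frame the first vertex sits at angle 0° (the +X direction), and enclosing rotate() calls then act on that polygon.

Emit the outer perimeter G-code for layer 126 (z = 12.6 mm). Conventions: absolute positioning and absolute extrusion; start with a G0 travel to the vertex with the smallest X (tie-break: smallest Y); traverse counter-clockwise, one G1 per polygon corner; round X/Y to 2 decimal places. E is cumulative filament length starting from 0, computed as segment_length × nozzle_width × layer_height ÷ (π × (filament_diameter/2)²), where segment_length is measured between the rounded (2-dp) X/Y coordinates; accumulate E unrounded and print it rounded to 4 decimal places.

At z = 12.6 mm: the cylinder is not intersected at this z (z outside [0, 12.5]); the cube at (-4, 9.5) is present — its section is the full 30×5.5 rectangle; Merging all regions: only the 30×5.5 cube at (-4, 9.5) is present, so the union is just that shape — 1 connected region; (rotated 55° about Z; rotation is an isometry so areas/perimeters/island counts are preserved). The outline is a single polygon with 4 vertices. Extrusion per mm of travel: 0.6 × 0.1 / (π × 0.875²) = 0.024945. Accumulating E over each segment gives final E = 1.7710.

G0 X-14.58 Y5.33 Z12.60
G1 X-10.08 Y2.17 E0.1372
G1 X7.13 Y26.75 E0.8857
G1 X2.63 Y29.90 E1.0227
G1 X-14.58 Y5.33 E1.7710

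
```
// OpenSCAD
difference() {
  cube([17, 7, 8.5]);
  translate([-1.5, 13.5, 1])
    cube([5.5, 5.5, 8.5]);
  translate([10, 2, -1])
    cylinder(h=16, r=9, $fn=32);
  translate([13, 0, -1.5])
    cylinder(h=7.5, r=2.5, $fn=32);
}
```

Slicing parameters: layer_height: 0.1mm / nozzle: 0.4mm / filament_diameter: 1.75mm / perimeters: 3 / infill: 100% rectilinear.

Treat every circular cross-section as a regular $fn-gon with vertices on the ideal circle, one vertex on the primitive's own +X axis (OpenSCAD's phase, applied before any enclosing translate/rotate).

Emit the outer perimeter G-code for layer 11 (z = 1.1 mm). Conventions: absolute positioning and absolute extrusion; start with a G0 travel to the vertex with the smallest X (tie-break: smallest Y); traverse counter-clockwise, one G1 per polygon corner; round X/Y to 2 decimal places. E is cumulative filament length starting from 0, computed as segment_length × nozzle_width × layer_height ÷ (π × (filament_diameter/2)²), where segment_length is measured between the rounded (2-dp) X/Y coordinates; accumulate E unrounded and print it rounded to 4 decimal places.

G0 X0.00 Y0.00 Z1.10
G1 X1.25 Y0.00 E0.0208
G1 X1.17 Y0.24 E0.0250
G1 X1.00 Y2.00 E0.0544
G1 X1.17 Y3.76 E0.0838
G1 X1.69 Y5.44 E0.1131
G1 X2.52 Y7.00 E0.1424
G1 X0.00 Y7.00 E0.1843
G1 X0.00 Y0.00 E0.3008

At z = 1.1 mm: the cube (footprint 17×7) is included at this height; the cube at (-1.5, 13.5) (footprint 5.5×5.5) is included at this height; the r=9 cylinder at (10, 2) gives a regular 32-gon of circumradius 9 (constant along its height); the r=2.5 cylinder at (13, 0) gives a regular 32-gon of circumradius 2.5 (constant along its height); Subtracting the remaining from the first: starting from the 17×7 cube, the 5.5×5.5 cube at (-1.5, 13.5) misses the remaining region (no effect); the r=9 cylinder at (10, 2) partially overlaps it — only the 109.21 mm² overlap (of its 252.84 mm²) is removed, clipping the outline; the r=2.5 cylinder at (13, 0) misses the remaining region (no effect) — 1 connected region. The outline is a single polygon with 8 vertices. Extrusion per mm of travel: 0.4 × 0.1 / (π × 0.875²) = 0.016630. Accumulating E over each segment gives final E = 0.3008.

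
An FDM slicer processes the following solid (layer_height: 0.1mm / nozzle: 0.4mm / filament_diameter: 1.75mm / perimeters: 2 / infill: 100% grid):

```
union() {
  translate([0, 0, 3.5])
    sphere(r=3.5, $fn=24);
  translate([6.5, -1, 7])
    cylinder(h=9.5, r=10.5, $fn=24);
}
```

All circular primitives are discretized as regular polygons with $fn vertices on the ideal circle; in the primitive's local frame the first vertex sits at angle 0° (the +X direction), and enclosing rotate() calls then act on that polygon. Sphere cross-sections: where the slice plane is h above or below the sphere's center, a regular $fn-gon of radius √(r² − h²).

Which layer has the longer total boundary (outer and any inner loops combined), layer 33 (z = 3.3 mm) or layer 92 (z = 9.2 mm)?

layer 92 (z = 9.2 mm)

Layer 33 (z = 3.3): the sphere: section is a regular 24-gon, circumradius = √(r²−h²) = √(3.5²−0.2²) = 3.494 (perimeter = 2·24·3.494·sin(180°/24) = 21.89 mm); the cylinder at (6.5, -1) is absent (z outside [7, 16.5]); Merging all regions: only the r=3.5 sphere is present, so the union is just that shape — boundary = 21.89 mm. So its perimeter = 21.89 mm. Layer 92 (z = 9.2): the sphere is absent (|z−center|=5.700 > r=3.5); the r=10.5 cylinder at (6.5, -1) contributes a regular 24-gon of circumradius 10.5 (perimeter = 2·24·10.500·sin(180°/24) = 65.79 mm); Taking the union: only the r=10.5 cylinder at (6.5, -1) is present, so the union is just that shape — boundary = 65.79 mm. So its perimeter = 65.79 mm. Layer 92 is larger (65.79 vs 21.89 mm).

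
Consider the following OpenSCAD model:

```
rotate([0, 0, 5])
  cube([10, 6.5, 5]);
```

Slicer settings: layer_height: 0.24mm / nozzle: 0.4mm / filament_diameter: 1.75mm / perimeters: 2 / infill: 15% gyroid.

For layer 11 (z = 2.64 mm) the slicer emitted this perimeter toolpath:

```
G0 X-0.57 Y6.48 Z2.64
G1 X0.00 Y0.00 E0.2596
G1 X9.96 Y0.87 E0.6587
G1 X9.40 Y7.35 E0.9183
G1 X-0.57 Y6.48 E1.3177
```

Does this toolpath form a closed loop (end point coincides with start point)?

Start point (G0): (-0.57, 6.48). End point (last G1): the path returns to the start — closed.

yes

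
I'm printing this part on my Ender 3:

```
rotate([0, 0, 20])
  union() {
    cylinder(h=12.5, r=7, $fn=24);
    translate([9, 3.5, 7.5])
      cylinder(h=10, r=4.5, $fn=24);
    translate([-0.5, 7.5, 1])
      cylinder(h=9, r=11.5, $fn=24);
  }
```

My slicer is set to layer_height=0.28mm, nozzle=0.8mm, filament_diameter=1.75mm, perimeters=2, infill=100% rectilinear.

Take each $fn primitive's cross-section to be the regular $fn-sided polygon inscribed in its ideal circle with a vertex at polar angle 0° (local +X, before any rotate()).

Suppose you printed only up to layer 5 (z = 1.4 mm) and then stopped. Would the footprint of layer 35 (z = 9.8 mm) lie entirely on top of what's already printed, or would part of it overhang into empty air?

part overhangs

Compare the two slices. At z = 1.4: the r=7 cylinder contributes a regular 24-gon of circumradius 7 (area = (24/2)·7.000²·sin(360°/24) = 152.19 mm²); the cylinder at (9, 3.5) is absent (z outside [7.5, 17.5]); the r=11.5 cylinder at (-0.5, 7.5) gives a regular 24-gon of circumradius 11.5 (constant along its height) (area = (24/2)·11.500²·sin(360°/24) = 410.75 mm²); Merging all regions: the regions partially overlap — summed areas 562.93 mm² minus the doubly-counted overlap 119.96 mm² gives 442.97 mm² — area = 442.97 mm²; (rotated 20° about Z; rotation is an isometry so areas/perimeters/island counts are preserved). At z = 9.8: the r=7 cylinder gives a regular 24-gon of circumradius 7 (constant along its height) (area = (24/2)·7.000²·sin(360°/24) = 152.19 mm²); the cylinder at (9, 3.5): section is a regular 24-gon, circumradius r=4.5 (area = (24/2)·4.500²·sin(360°/24) = 62.89 mm²); the r=11.5 cylinder at (-0.5, 7.5) gives a regular 24-gon of circumradius 11.5 (constant along its height) (area = (24/2)·11.500²·sin(360°/24) = 410.75 mm²); Merging all regions: the regions partially overlap — summed areas 625.82 mm² minus the doubly-counted overlap 158.81 mm² gives 467.01 mm² — area = 467.01 mm²; (rotated 20° about Z; rotation is an isometry so areas/perimeters/island counts are preserved). Checking containment: at z = 9.8 the cross-section extends beyond the z = 1.4 cross-section by about 24.04 mm².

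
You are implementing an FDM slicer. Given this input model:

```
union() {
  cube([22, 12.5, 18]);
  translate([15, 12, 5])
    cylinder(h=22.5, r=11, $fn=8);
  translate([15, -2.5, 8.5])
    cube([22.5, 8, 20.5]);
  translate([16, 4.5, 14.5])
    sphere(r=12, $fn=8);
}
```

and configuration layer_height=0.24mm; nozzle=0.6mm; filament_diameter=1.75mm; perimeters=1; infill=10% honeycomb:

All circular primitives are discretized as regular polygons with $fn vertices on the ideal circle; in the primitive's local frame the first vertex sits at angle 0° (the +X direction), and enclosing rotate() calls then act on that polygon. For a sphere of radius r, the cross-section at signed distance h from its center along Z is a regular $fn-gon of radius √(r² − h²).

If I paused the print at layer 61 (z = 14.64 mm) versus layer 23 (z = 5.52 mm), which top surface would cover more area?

layer 61 (z = 14.64 mm)

Layer 61 (z = 14.64): the cube is present — its section is the full 22×12.5 rectangle (area 275.00 mm²); the r=11 cylinder at (15, 12) gives a regular 8-gon of circumradius 11 (constant along its height) (area = (8/2)·11.000²·sin(360°/8) = 342.24 mm²); the cube at (15, -2.5) (footprint 22.5×8) is included at this height (area 180.00 mm²); the sphere at (16, 4.5): section is a regular 8-gon, circumradius = √(r²−h²) = √(12²−0.14²) = 11.999 (area = (8/2)·11.999²·sin(360°/8) = 407.24 mm²); Taking the union: the regions partially overlap — summed areas 1204.48 mm² minus the doubly-counted overlap 520.04 mm² gives 684.43 mm² — area = 684.43 mm². So its area = 684.43 mm². Layer 23 (z = 5.52): the cube is present — its section is the full 22×12.5 rectangle (area 275.00 mm²); the r=11 cylinder at (15, 12) gives a regular 8-gon of circumradius 11 (constant along its height) (area = (8/2)·11.000²·sin(360°/8) = 342.24 mm²); the cube at (15, -2.5) is not intersected at this z (z outside [8.5, 29]); the r=12 sphere at (16, 4.5) contributes a regular 8-gon of circumradius √(12²−8.98²) = 7.960 (area = (8/2)·7.960²·sin(360°/8) = 179.21 mm²); Taking the union: the regions partially overlap — summed areas 796.45 mm² minus the doubly-counted overlap 309.26 mm² gives 487.19 mm² — area = 487.19 mm². So its area = 487.19 mm². Layer 61 is larger (684.43 vs 487.19 mm²).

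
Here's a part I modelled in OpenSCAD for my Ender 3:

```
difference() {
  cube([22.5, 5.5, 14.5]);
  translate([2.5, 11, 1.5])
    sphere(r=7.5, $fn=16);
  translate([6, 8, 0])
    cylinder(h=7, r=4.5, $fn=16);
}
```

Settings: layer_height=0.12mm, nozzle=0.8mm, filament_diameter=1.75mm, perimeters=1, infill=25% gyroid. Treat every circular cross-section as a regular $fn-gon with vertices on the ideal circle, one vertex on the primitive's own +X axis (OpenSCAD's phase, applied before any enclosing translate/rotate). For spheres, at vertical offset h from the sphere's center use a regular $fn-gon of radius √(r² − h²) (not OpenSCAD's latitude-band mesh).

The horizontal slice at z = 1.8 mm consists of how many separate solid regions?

1

At z = 1.8 mm: the cube (footprint 22.5×5.5) is included at this height; the sphere at (2.5, 11): section is a regular 16-gon, circumradius = √(r²−h²) = √(7.5²−0.3²) = 7.494; the r=4.5 cylinder at (6, 8) contributes a regular 16-gon of circumradius 4.5; Taking the first minus the rest: starting from the 22.5×5.5 cube, the r=7.5 sphere at (2.5, 11) partially overlaps it — only the 10.78 mm² overlap (of its 171.93 mm²) is removed, clipping the outline; the r=4.5 cylinder at (6, 8) partially overlaps it — only the 4.98 mm² overlap (of its 61.99 mm²) is removed, clipping the outline — 1 connected region. The result has 1 disconnected region.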